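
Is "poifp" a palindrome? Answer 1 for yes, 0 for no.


Input: poifp
Reversed: pfiop
  Compare pos 0 ('p') with pos 4 ('p'): match
  Compare pos 1 ('o') with pos 3 ('f'): MISMATCH
Result: not a palindrome

0


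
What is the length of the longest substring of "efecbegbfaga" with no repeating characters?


Input: "efecbegbfaga"
Sliding window (track last position of each char):
  Position 0 ('e'): window [0,0] length 1 -- new best
  Position 1 ('f'): window [0,1] length 2 -- new best
  Position 2 ('e'): repeat (last at 0), move window start to 1
  Position 2 ('e'): window [1,2] length 2
  Position 3 ('c'): window [1,3] length 3 -- new best
  Position 4 ('b'): window [1,4] length 4 -- new best
  Position 5 ('e'): repeat (last at 2), move window start to 3
  Position 5 ('e'): window [3,5] length 3
  Position 6 ('g'): window [3,6] length 4
  Position 7 ('b'): repeat (last at 4), move window start to 5
  Position 7 ('b'): window [5,7] length 3
  Position 8 ('f'): window [5,8] length 4
  Position 9 ('a'): window [5,9] length 5 -- new best
  Position 10 ('g'): repeat (last at 6), move window start to 7
  Position 10 ('g'): window [7,10] length 4
  Position 11 ('a'): repeat (last at 9), move window start to 10
  Position 11 ('a'): window [10,11] length 2
Longest substring with no repeats: "egbfa" with length 5

5


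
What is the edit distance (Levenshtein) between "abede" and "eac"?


Computing edit distance: "abede" -> "eac"
DP table:
           e    a    c
      0    1    2    3
  a   1    1    1    2
  b   2    2    2    2
  e   3    2    3    3
  d   4    3    3    4
  e   5    4    4    4
Edit distance = dp[5][3] = 4

4


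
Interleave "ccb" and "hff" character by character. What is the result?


Interleaving "ccb" and "hff":
  Position 0: 'c' from first, 'h' from second => "ch"
  Position 1: 'c' from first, 'f' from second => "cf"
  Position 2: 'b' from first, 'f' from second => "bf"
Result: chcfbf

chcfbf


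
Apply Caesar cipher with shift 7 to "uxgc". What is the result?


Caesar cipher: shift "uxgc" by 7
  'u' (pos 20) + 7 = pos 1 = 'b'
  'x' (pos 23) + 7 = pos 4 = 'e'
  'g' (pos 6) + 7 = pos 13 = 'n'
  'c' (pos 2) + 7 = pos 9 = 'j'
Result: benj

benj


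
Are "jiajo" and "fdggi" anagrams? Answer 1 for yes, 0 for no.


Strings: "jiajo", "fdggi"
Sorted first:  aijjo
Sorted second: dfggi
Differ at position 0: 'a' vs 'd' => not anagrams

0


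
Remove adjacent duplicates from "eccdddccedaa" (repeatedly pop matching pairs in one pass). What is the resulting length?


Input: eccdddccedaa
Stack-based adjacent duplicate removal:
  Read 'e': push. Stack: e
  Read 'c': push. Stack: ec
  Read 'c': matches stack top 'c' => pop. Stack: e
  Read 'd': push. Stack: ed
  Read 'd': matches stack top 'd' => pop. Stack: e
  Read 'd': push. Stack: ed
  Read 'c': push. Stack: edc
  Read 'c': matches stack top 'c' => pop. Stack: ed
  Read 'e': push. Stack: ede
  Read 'd': push. Stack: eded
  Read 'a': push. Stack: ededa
  Read 'a': matches stack top 'a' => pop. Stack: eded
Final stack: "eded" (length 4)

4


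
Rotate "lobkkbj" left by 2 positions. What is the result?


Input: "lobkkbj", rotate left by 2
First 2 characters: "lo"
Remaining characters: "bkkbj"
Concatenate remaining + first: "bkkbj" + "lo" = "bkkbjlo"

bkkbjlo


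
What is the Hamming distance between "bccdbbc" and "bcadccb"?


Comparing "bccdbbc" and "bcadccb" position by position:
  Position 0: 'b' vs 'b' => same
  Position 1: 'c' vs 'c' => same
  Position 2: 'c' vs 'a' => differ
  Position 3: 'd' vs 'd' => same
  Position 4: 'b' vs 'c' => differ
  Position 5: 'b' vs 'c' => differ
  Position 6: 'c' vs 'b' => differ
Total differences (Hamming distance): 4

4


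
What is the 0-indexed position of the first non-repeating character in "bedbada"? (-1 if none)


Input: bedbada
Character frequencies:
  'a': 2
  'b': 2
  'd': 2
  'e': 1
Scanning left to right for freq == 1:
  Position 0 ('b'): freq=2, skip
  Position 1 ('e'): unique! => answer = 1

1


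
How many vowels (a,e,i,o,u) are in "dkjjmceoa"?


Input: dkjjmceoa
Checking each character:
  'd' at position 0: consonant
  'k' at position 1: consonant
  'j' at position 2: consonant
  'j' at position 3: consonant
  'm' at position 4: consonant
  'c' at position 5: consonant
  'e' at position 6: vowel (running total: 1)
  'o' at position 7: vowel (running total: 2)
  'a' at position 8: vowel (running total: 3)
Total vowels: 3

3


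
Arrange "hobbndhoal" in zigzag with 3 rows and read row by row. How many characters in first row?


Zigzag "hobbndhoal" into 3 rows:
Placing characters:
  'h' => row 0
  'o' => row 1
  'b' => row 2
  'b' => row 1
  'n' => row 0
  'd' => row 1
  'h' => row 2
  'o' => row 1
  'a' => row 0
  'l' => row 1
Rows:
  Row 0: "hna"
  Row 1: "obdol"
  Row 2: "bh"
First row length: 3

3


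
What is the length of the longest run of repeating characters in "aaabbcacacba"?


Input: "aaabbcacacba"
Scanning for longest run:
  Position 1 ('a'): continues run of 'a', length=2
  Position 2 ('a'): continues run of 'a', length=3
  Position 3 ('b'): new char, reset run to 1
  Position 4 ('b'): continues run of 'b', length=2
  Position 5 ('c'): new char, reset run to 1
  Position 6 ('a'): new char, reset run to 1
  Position 7 ('c'): new char, reset run to 1
  Position 8 ('a'): new char, reset run to 1
  Position 9 ('c'): new char, reset run to 1
  Position 10 ('b'): new char, reset run to 1
  Position 11 ('a'): new char, reset run to 1
Longest run: 'a' with length 3

3


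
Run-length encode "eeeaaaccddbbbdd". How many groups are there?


Input: eeeaaaccddbbbdd
Scanning for consecutive runs:
  Group 1: 'e' x 3 (positions 0-2)
  Group 2: 'a' x 3 (positions 3-5)
  Group 3: 'c' x 2 (positions 6-7)
  Group 4: 'd' x 2 (positions 8-9)
  Group 5: 'b' x 3 (positions 10-12)
  Group 6: 'd' x 2 (positions 13-14)
Total groups: 6

6


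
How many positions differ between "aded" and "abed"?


Comparing "aded" and "abed" position by position:
  Position 0: 'a' vs 'a' => same
  Position 1: 'd' vs 'b' => DIFFER
  Position 2: 'e' vs 'e' => same
  Position 3: 'd' vs 'd' => same
Positions that differ: 1

1


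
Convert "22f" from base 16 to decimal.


Input: "22f" in base 16
Positional expansion:
  Digit '2' (value 2) x 16^2 = 512
  Digit '2' (value 2) x 16^1 = 32
  Digit 'f' (value 15) x 16^0 = 15
Sum = 559

559


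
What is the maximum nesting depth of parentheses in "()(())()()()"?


Input: "()(())()()()"
Tracking depth:
  Position 0 '(': depth becomes 1
  Position 1 ')': depth becomes 0
  Position 2 '(': depth becomes 1
  Position 3 '(': depth becomes 2
  Position 4 ')': depth becomes 1
  Position 5 ')': depth becomes 0
  Position 6 '(': depth becomes 1
  Position 7 ')': depth becomes 0
  Position 8 '(': depth becomes 1
  Position 9 ')': depth becomes 0
  Position 10 '(': depth becomes 1
  Position 11 ')': depth becomes 0
Maximum depth reached: 2

2


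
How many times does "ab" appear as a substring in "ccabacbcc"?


Searching for "ab" in "ccabacbcc"
Scanning each position:
  Position 0: "cc" => no
  Position 1: "ca" => no
  Position 2: "ab" => MATCH
  Position 3: "ba" => no
  Position 4: "ac" => no
  Position 5: "cb" => no
  Position 6: "bc" => no
  Position 7: "cc" => no
Total occurrences: 1

1


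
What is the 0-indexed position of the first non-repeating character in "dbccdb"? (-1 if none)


Input: dbccdb
Character frequencies:
  'b': 2
  'c': 2
  'd': 2
Scanning left to right for freq == 1:
  Position 0 ('d'): freq=2, skip
  Position 1 ('b'): freq=2, skip
  Position 2 ('c'): freq=2, skip
  Position 3 ('c'): freq=2, skip
  Position 4 ('d'): freq=2, skip
  Position 5 ('b'): freq=2, skip
  No unique character found => answer = -1

-1


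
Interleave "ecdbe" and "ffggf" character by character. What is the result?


Interleaving "ecdbe" and "ffggf":
  Position 0: 'e' from first, 'f' from second => "ef"
  Position 1: 'c' from first, 'f' from second => "cf"
  Position 2: 'd' from first, 'g' from second => "dg"
  Position 3: 'b' from first, 'g' from second => "bg"
  Position 4: 'e' from first, 'f' from second => "ef"
Result: efcfdgbgef

efcfdgbgef


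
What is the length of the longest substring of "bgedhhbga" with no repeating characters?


Input: "bgedhhbga"
Sliding window (track last position of each char):
  Position 0 ('b'): window [0,0] length 1 -- new best
  Position 1 ('g'): window [0,1] length 2 -- new best
  Position 2 ('e'): window [0,2] length 3 -- new best
  Position 3 ('d'): window [0,3] length 4 -- new best
  Position 4 ('h'): window [0,4] length 5 -- new best
  Position 5 ('h'): repeat (last at 4), move window start to 5
  Position 5 ('h'): window [5,5] length 1
  Position 6 ('b'): window [5,6] length 2
  Position 7 ('g'): window [5,7] length 3
  Position 8 ('a'): window [5,8] length 4
Longest substring with no repeats: "bgedh" with length 5

5


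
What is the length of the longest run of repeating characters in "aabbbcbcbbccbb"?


Input: "aabbbcbcbbccbb"
Scanning for longest run:
  Position 1 ('a'): continues run of 'a', length=2
  Position 2 ('b'): new char, reset run to 1
  Position 3 ('b'): continues run of 'b', length=2
  Position 4 ('b'): continues run of 'b', length=3
  Position 5 ('c'): new char, reset run to 1
  Position 6 ('b'): new char, reset run to 1
  Position 7 ('c'): new char, reset run to 1
  Position 8 ('b'): new char, reset run to 1
  Position 9 ('b'): continues run of 'b', length=2
  Position 10 ('c'): new char, reset run to 1
  Position 11 ('c'): continues run of 'c', length=2
  Position 12 ('b'): new char, reset run to 1
  Position 13 ('b'): continues run of 'b', length=2
Longest run: 'b' with length 3

3


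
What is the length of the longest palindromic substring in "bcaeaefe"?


Input: "bcaeaefe"
Checking substrings for palindromes:
  [2:5] "aea" (len 3) => palindrome
  [3:6] "eae" (len 3) => palindrome
  [5:8] "efe" (len 3) => palindrome
Longest palindromic substring: "aea" with length 3

3


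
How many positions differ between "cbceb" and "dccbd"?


Comparing "cbceb" and "dccbd" position by position:
  Position 0: 'c' vs 'd' => DIFFER
  Position 1: 'b' vs 'c' => DIFFER
  Position 2: 'c' vs 'c' => same
  Position 3: 'e' vs 'b' => DIFFER
  Position 4: 'b' vs 'd' => DIFFER
Positions that differ: 4

4


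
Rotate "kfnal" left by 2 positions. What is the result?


Input: "kfnal", rotate left by 2
First 2 characters: "kf"
Remaining characters: "nal"
Concatenate remaining + first: "nal" + "kf" = "nalkf"

nalkf


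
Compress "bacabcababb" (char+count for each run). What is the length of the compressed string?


Input: bacabcababb
Runs:
  'b' x 1 => "b1"
  'a' x 1 => "a1"
  'c' x 1 => "c1"
  'a' x 1 => "a1"
  'b' x 1 => "b1"
  'c' x 1 => "c1"
  'a' x 1 => "a1"
  'b' x 1 => "b1"
  'a' x 1 => "a1"
  'b' x 2 => "b2"
Compressed: "b1a1c1a1b1c1a1b1a1b2"
Compressed length: 20

20


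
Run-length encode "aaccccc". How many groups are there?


Input: aaccccc
Scanning for consecutive runs:
  Group 1: 'a' x 2 (positions 0-1)
  Group 2: 'c' x 5 (positions 2-6)
Total groups: 2

2


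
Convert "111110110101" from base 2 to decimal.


Input: "111110110101" in base 2
Positional expansion:
  Digit '1' (value 1) x 2^11 = 2048
  Digit '1' (value 1) x 2^10 = 1024
  Digit '1' (value 1) x 2^9 = 512
  Digit '1' (value 1) x 2^8 = 256
  Digit '1' (value 1) x 2^7 = 128
  Digit '0' (value 0) x 2^6 = 0
  Digit '1' (value 1) x 2^5 = 32
  Digit '1' (value 1) x 2^4 = 16
  Digit '0' (value 0) x 2^3 = 0
  Digit '1' (value 1) x 2^2 = 4
  Digit '0' (value 0) x 2^1 = 0
  Digit '1' (value 1) x 2^0 = 1
Sum = 4021

4021


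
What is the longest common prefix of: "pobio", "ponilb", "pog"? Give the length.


Words: pobio, ponilb, pog
  Position 0: all 'p' => match
  Position 1: all 'o' => match
  Position 2: ('b', 'n', 'g') => mismatch, stop
LCP = "po" (length 2)

2


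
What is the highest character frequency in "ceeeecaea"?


Input: ceeeecaea
Character counts:
  'a': 2
  'c': 2
  'e': 5
Maximum frequency: 5

5


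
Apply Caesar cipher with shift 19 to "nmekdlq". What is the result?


Caesar cipher: shift "nmekdlq" by 19
  'n' (pos 13) + 19 = pos 6 = 'g'
  'm' (pos 12) + 19 = pos 5 = 'f'
  'e' (pos 4) + 19 = pos 23 = 'x'
  'k' (pos 10) + 19 = pos 3 = 'd'
  'd' (pos 3) + 19 = pos 22 = 'w'
  'l' (pos 11) + 19 = pos 4 = 'e'
  'q' (pos 16) + 19 = pos 9 = 'j'
Result: gfxdwej

gfxdwej


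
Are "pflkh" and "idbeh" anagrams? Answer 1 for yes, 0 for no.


Strings: "pflkh", "idbeh"
Sorted first:  fhklp
Sorted second: bdehi
Differ at position 0: 'f' vs 'b' => not anagrams

0


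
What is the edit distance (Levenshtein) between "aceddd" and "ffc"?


Computing edit distance: "aceddd" -> "ffc"
DP table:
           f    f    c
      0    1    2    3
  a   1    1    2    3
  c   2    2    2    2
  e   3    3    3    3
  d   4    4    4    4
  d   5    5    5    5
  d   6    6    6    6
Edit distance = dp[6][3] = 6

6


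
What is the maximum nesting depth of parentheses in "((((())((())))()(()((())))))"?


Input: "((((())((())))()(()((())))))"
Tracking depth:
  Position 0 '(': depth becomes 1
  Position 1 '(': depth becomes 2
  Position 2 '(': depth becomes 3
  Position 3 '(': depth becomes 4
  Position 4 '(': depth becomes 5
  Position 5 ')': depth becomes 4
  Position 6 ')': depth becomes 3
  Position 7 '(': depth becomes 4
  Position 8 '(': depth becomes 5
  Position 9 '(': depth becomes 6
  Position 10 ')': depth becomes 5
  Position 11 ')': depth becomes 4
  Position 12 ')': depth becomes 3
  Position 13 ')': depth becomes 2
  Position 14 '(': depth becomes 3
  Position 15 ')': depth becomes 2
  Position 16 '(': depth becomes 3
  Position 17 '(': depth becomes 4
  Position 18 ')': depth becomes 3
  Position 19 '(': depth becomes 4
  Position 20 '(': depth becomes 5
  Position 21 '(': depth becomes 6
  Position 22 ')': depth becomes 5
  Position 23 ')': depth becomes 4
  Position 24 ')': depth becomes 3
  Position 25 ')': depth becomes 2
  Position 26 ')': depth becomes 1
  Position 27 ')': depth becomes 0
Maximum depth reached: 6

6


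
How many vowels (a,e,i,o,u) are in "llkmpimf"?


Input: llkmpimf
Checking each character:
  'l' at position 0: consonant
  'l' at position 1: consonant
  'k' at position 2: consonant
  'm' at position 3: consonant
  'p' at position 4: consonant
  'i' at position 5: vowel (running total: 1)
  'm' at position 6: consonant
  'f' at position 7: consonant
Total vowels: 1

1


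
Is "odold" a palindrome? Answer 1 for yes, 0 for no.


Input: odold
Reversed: dlodo
  Compare pos 0 ('o') with pos 4 ('d'): MISMATCH
  Compare pos 1 ('d') with pos 3 ('l'): MISMATCH
Result: not a palindrome

0


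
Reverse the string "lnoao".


Input: lnoao
Reading characters right to left:
  Position 4: 'o'
  Position 3: 'a'
  Position 2: 'o'
  Position 1: 'n'
  Position 0: 'l'
Reversed: oaonl

oaonl


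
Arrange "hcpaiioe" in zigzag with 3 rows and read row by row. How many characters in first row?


Zigzag "hcpaiioe" into 3 rows:
Placing characters:
  'h' => row 0
  'c' => row 1
  'p' => row 2
  'a' => row 1
  'i' => row 0
  'i' => row 1
  'o' => row 2
  'e' => row 1
Rows:
  Row 0: "hi"
  Row 1: "caie"
  Row 2: "po"
First row length: 2

2


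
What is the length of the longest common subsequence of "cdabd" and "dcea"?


LCS of "cdabd" and "dcea"
DP table:
           d    c    e    a
      0    0    0    0    0
  c   0    0    1    1    1
  d   0    1    1    1    1
  a   0    1    1    1    2
  b   0    1    1    1    2
  d   0    1    1    1    2
LCS length = dp[5][4] = 2

2


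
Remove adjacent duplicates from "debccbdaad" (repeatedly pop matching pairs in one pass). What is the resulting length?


Input: debccbdaad
Stack-based adjacent duplicate removal:
  Read 'd': push. Stack: d
  Read 'e': push. Stack: de
  Read 'b': push. Stack: deb
  Read 'c': push. Stack: debc
  Read 'c': matches stack top 'c' => pop. Stack: deb
  Read 'b': matches stack top 'b' => pop. Stack: de
  Read 'd': push. Stack: ded
  Read 'a': push. Stack: deda
  Read 'a': matches stack top 'a' => pop. Stack: ded
  Read 'd': matches stack top 'd' => pop. Stack: de
Final stack: "de" (length 2)

2


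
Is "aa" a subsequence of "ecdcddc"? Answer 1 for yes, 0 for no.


Check if "aa" is a subsequence of "ecdcddc"
Greedy scan:
  Position 0 ('e'): no match needed
  Position 1 ('c'): no match needed
  Position 2 ('d'): no match needed
  Position 3 ('c'): no match needed
  Position 4 ('d'): no match needed
  Position 5 ('d'): no match needed
  Position 6 ('c'): no match needed
Only matched 0/2 characters => not a subsequence

0


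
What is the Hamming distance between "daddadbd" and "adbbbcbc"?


Comparing "daddadbd" and "adbbbcbc" position by position:
  Position 0: 'd' vs 'a' => differ
  Position 1: 'a' vs 'd' => differ
  Position 2: 'd' vs 'b' => differ
  Position 3: 'd' vs 'b' => differ
  Position 4: 'a' vs 'b' => differ
  Position 5: 'd' vs 'c' => differ
  Position 6: 'b' vs 'b' => same
  Position 7: 'd' vs 'c' => differ
Total differences (Hamming distance): 7

7


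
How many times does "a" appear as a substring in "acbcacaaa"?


Searching for "a" in "acbcacaaa"
Scanning each position:
  Position 0: "a" => MATCH
  Position 1: "c" => no
  Position 2: "b" => no
  Position 3: "c" => no
  Position 4: "a" => MATCH
  Position 5: "c" => no
  Position 6: "a" => MATCH
  Position 7: "a" => MATCH
  Position 8: "a" => MATCH
Total occurrences: 5

5


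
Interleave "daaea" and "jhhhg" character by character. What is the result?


Interleaving "daaea" and "jhhhg":
  Position 0: 'd' from first, 'j' from second => "dj"
  Position 1: 'a' from first, 'h' from second => "ah"
  Position 2: 'a' from first, 'h' from second => "ah"
  Position 3: 'e' from first, 'h' from second => "eh"
  Position 4: 'a' from first, 'g' from second => "ag"
Result: djahahehag

djahahehag


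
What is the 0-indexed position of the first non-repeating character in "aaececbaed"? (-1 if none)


Input: aaececbaed
Character frequencies:
  'a': 3
  'b': 1
  'c': 2
  'd': 1
  'e': 3
Scanning left to right for freq == 1:
  Position 0 ('a'): freq=3, skip
  Position 1 ('a'): freq=3, skip
  Position 2 ('e'): freq=3, skip
  Position 3 ('c'): freq=2, skip
  Position 4 ('e'): freq=3, skip
  Position 5 ('c'): freq=2, skip
  Position 6 ('b'): unique! => answer = 6

6


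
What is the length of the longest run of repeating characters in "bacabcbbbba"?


Input: "bacabcbbbba"
Scanning for longest run:
  Position 1 ('a'): new char, reset run to 1
  Position 2 ('c'): new char, reset run to 1
  Position 3 ('a'): new char, reset run to 1
  Position 4 ('b'): new char, reset run to 1
  Position 5 ('c'): new char, reset run to 1
  Position 6 ('b'): new char, reset run to 1
  Position 7 ('b'): continues run of 'b', length=2
  Position 8 ('b'): continues run of 'b', length=3
  Position 9 ('b'): continues run of 'b', length=4
  Position 10 ('a'): new char, reset run to 1
Longest run: 'b' with length 4

4


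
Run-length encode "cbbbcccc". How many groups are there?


Input: cbbbcccc
Scanning for consecutive runs:
  Group 1: 'c' x 1 (positions 0-0)
  Group 2: 'b' x 3 (positions 1-3)
  Group 3: 'c' x 4 (positions 4-7)
Total groups: 3

3


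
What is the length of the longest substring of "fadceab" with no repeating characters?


Input: "fadceab"
Sliding window (track last position of each char):
  Position 0 ('f'): window [0,0] length 1 -- new best
  Position 1 ('a'): window [0,1] length 2 -- new best
  Position 2 ('d'): window [0,2] length 3 -- new best
  Position 3 ('c'): window [0,3] length 4 -- new best
  Position 4 ('e'): window [0,4] length 5 -- new best
  Position 5 ('a'): repeat (last at 1), move window start to 2
  Position 5 ('a'): window [2,5] length 4
  Position 6 ('b'): window [2,6] length 5
Longest substring with no repeats: "fadce" with length 5

5


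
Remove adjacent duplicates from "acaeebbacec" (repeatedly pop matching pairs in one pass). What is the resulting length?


Input: acaeebbacec
Stack-based adjacent duplicate removal:
  Read 'a': push. Stack: a
  Read 'c': push. Stack: ac
  Read 'a': push. Stack: aca
  Read 'e': push. Stack: acae
  Read 'e': matches stack top 'e' => pop. Stack: aca
  Read 'b': push. Stack: acab
  Read 'b': matches stack top 'b' => pop. Stack: aca
  Read 'a': matches stack top 'a' => pop. Stack: ac
  Read 'c': matches stack top 'c' => pop. Stack: a
  Read 'e': push. Stack: ae
  Read 'c': push. Stack: aec
Final stack: "aec" (length 3)

3


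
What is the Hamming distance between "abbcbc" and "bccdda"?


Comparing "abbcbc" and "bccdda" position by position:
  Position 0: 'a' vs 'b' => differ
  Position 1: 'b' vs 'c' => differ
  Position 2: 'b' vs 'c' => differ
  Position 3: 'c' vs 'd' => differ
  Position 4: 'b' vs 'd' => differ
  Position 5: 'c' vs 'a' => differ
Total differences (Hamming distance): 6

6


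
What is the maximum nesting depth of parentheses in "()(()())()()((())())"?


Input: "()(()())()()((())())"
Tracking depth:
  Position 0 '(': depth becomes 1
  Position 1 ')': depth becomes 0
  Position 2 '(': depth becomes 1
  Position 3 '(': depth becomes 2
  Position 4 ')': depth becomes 1
  Position 5 '(': depth becomes 2
  Position 6 ')': depth becomes 1
  Position 7 ')': depth becomes 0
  Position 8 '(': depth becomes 1
  Position 9 ')': depth becomes 0
  Position 10 '(': depth becomes 1
  Position 11 ')': depth becomes 0
  Position 12 '(': depth becomes 1
  Position 13 '(': depth becomes 2
  Position 14 '(': depth becomes 3
  Position 15 ')': depth becomes 2
  Position 16 ')': depth becomes 1
  Position 17 '(': depth becomes 2
  Position 18 ')': depth becomes 1
  Position 19 ')': depth becomes 0
Maximum depth reached: 3

3


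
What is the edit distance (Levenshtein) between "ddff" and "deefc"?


Computing edit distance: "ddff" -> "deefc"
DP table:
           d    e    e    f    c
      0    1    2    3    4    5
  d   1    0    1    2    3    4
  d   2    1    1    2    3    4
  f   3    2    2    2    2    3
  f   4    3    3    3    2    3
Edit distance = dp[4][5] = 3

3


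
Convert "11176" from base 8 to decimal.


Input: "11176" in base 8
Positional expansion:
  Digit '1' (value 1) x 8^4 = 4096
  Digit '1' (value 1) x 8^3 = 512
  Digit '1' (value 1) x 8^2 = 64
  Digit '7' (value 7) x 8^1 = 56
  Digit '6' (value 6) x 8^0 = 6
Sum = 4734

4734


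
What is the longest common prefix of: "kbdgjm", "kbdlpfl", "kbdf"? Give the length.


Words: kbdgjm, kbdlpfl, kbdf
  Position 0: all 'k' => match
  Position 1: all 'b' => match
  Position 2: all 'd' => match
  Position 3: ('g', 'l', 'f') => mismatch, stop
LCP = "kbd" (length 3)

3


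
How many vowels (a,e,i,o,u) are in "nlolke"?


Input: nlolke
Checking each character:
  'n' at position 0: consonant
  'l' at position 1: consonant
  'o' at position 2: vowel (running total: 1)
  'l' at position 3: consonant
  'k' at position 4: consonant
  'e' at position 5: vowel (running total: 2)
Total vowels: 2

2


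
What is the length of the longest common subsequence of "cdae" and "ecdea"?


LCS of "cdae" and "ecdea"
DP table:
           e    c    d    e    a
      0    0    0    0    0    0
  c   0    0    1    1    1    1
  d   0    0    1    2    2    2
  a   0    0    1    2    2    3
  e   0    1    1    2    3    3
LCS length = dp[4][5] = 3

3


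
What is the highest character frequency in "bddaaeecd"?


Input: bddaaeecd
Character counts:
  'a': 2
  'b': 1
  'c': 1
  'd': 3
  'e': 2
Maximum frequency: 3

3


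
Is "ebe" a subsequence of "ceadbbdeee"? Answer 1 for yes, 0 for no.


Check if "ebe" is a subsequence of "ceadbbdeee"
Greedy scan:
  Position 0 ('c'): no match needed
  Position 1 ('e'): matches sub[0] = 'e'
  Position 2 ('a'): no match needed
  Position 3 ('d'): no match needed
  Position 4 ('b'): matches sub[1] = 'b'
  Position 5 ('b'): no match needed
  Position 6 ('d'): no match needed
  Position 7 ('e'): matches sub[2] = 'e'
  Position 8 ('e'): no match needed
  Position 9 ('e'): no match needed
All 3 characters matched => is a subsequence

1


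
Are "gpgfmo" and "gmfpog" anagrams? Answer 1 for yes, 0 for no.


Strings: "gpgfmo", "gmfpog"
Sorted first:  fggmop
Sorted second: fggmop
Sorted forms match => anagrams

1


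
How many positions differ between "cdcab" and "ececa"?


Comparing "cdcab" and "ececa" position by position:
  Position 0: 'c' vs 'e' => DIFFER
  Position 1: 'd' vs 'c' => DIFFER
  Position 2: 'c' vs 'e' => DIFFER
  Position 3: 'a' vs 'c' => DIFFER
  Position 4: 'b' vs 'a' => DIFFER
Positions that differ: 5

5


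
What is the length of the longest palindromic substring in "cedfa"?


Input: "cedfa"
Checking substrings for palindromes:
  No multi-char palindromic substrings found
Longest palindromic substring: "c" with length 1

1


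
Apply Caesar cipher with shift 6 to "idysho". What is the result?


Caesar cipher: shift "idysho" by 6
  'i' (pos 8) + 6 = pos 14 = 'o'
  'd' (pos 3) + 6 = pos 9 = 'j'
  'y' (pos 24) + 6 = pos 4 = 'e'
  's' (pos 18) + 6 = pos 24 = 'y'
  'h' (pos 7) + 6 = pos 13 = 'n'
  'o' (pos 14) + 6 = pos 20 = 'u'
Result: ojeynu

ojeynu


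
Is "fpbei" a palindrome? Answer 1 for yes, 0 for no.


Input: fpbei
Reversed: iebpf
  Compare pos 0 ('f') with pos 4 ('i'): MISMATCH
  Compare pos 1 ('p') with pos 3 ('e'): MISMATCH
Result: not a palindrome

0


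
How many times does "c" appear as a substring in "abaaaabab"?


Searching for "c" in "abaaaabab"
Scanning each position:
  Position 0: "a" => no
  Position 1: "b" => no
  Position 2: "a" => no
  Position 3: "a" => no
  Position 4: "a" => no
  Position 5: "a" => no
  Position 6: "b" => no
  Position 7: "a" => no
  Position 8: "b" => no
Total occurrences: 0

0


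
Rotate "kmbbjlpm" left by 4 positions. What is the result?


Input: "kmbbjlpm", rotate left by 4
First 4 characters: "kmbb"
Remaining characters: "jlpm"
Concatenate remaining + first: "jlpm" + "kmbb" = "jlpmkmbb"

jlpmkmbb


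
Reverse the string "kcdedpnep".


Input: kcdedpnep
Reading characters right to left:
  Position 8: 'p'
  Position 7: 'e'
  Position 6: 'n'
  Position 5: 'p'
  Position 4: 'd'
  Position 3: 'e'
  Position 2: 'd'
  Position 1: 'c'
  Position 0: 'k'
Reversed: penpdedck

penpdedck


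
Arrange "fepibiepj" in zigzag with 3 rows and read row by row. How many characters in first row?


Zigzag "fepibiepj" into 3 rows:
Placing characters:
  'f' => row 0
  'e' => row 1
  'p' => row 2
  'i' => row 1
  'b' => row 0
  'i' => row 1
  'e' => row 2
  'p' => row 1
  'j' => row 0
Rows:
  Row 0: "fbj"
  Row 1: "eiip"
  Row 2: "pe"
First row length: 3

3


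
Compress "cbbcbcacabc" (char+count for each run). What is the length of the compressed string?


Input: cbbcbcacabc
Runs:
  'c' x 1 => "c1"
  'b' x 2 => "b2"
  'c' x 1 => "c1"
  'b' x 1 => "b1"
  'c' x 1 => "c1"
  'a' x 1 => "a1"
  'c' x 1 => "c1"
  'a' x 1 => "a1"
  'b' x 1 => "b1"
  'c' x 1 => "c1"
Compressed: "c1b2c1b1c1a1c1a1b1c1"
Compressed length: 20

20


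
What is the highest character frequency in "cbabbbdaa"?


Input: cbabbbdaa
Character counts:
  'a': 3
  'b': 4
  'c': 1
  'd': 1
Maximum frequency: 4

4


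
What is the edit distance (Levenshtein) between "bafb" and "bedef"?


Computing edit distance: "bafb" -> "bedef"
DP table:
           b    e    d    e    f
      0    1    2    3    4    5
  b   1    0    1    2    3    4
  a   2    1    1    2    3    4
  f   3    2    2    2    3    3
  b   4    3    3    3    3    4
Edit distance = dp[4][5] = 4

4


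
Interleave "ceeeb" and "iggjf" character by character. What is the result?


Interleaving "ceeeb" and "iggjf":
  Position 0: 'c' from first, 'i' from second => "ci"
  Position 1: 'e' from first, 'g' from second => "eg"
  Position 2: 'e' from first, 'g' from second => "eg"
  Position 3: 'e' from first, 'j' from second => "ej"
  Position 4: 'b' from first, 'f' from second => "bf"
Result: ciegegejbf

ciegegejbf


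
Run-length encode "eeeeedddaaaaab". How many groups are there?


Input: eeeeedddaaaaab
Scanning for consecutive runs:
  Group 1: 'e' x 5 (positions 0-4)
  Group 2: 'd' x 3 (positions 5-7)
  Group 3: 'a' x 5 (positions 8-12)
  Group 4: 'b' x 1 (positions 13-13)
Total groups: 4

4


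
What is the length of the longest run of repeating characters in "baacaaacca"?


Input: "baacaaacca"
Scanning for longest run:
  Position 1 ('a'): new char, reset run to 1
  Position 2 ('a'): continues run of 'a', length=2
  Position 3 ('c'): new char, reset run to 1
  Position 4 ('a'): new char, reset run to 1
  Position 5 ('a'): continues run of 'a', length=2
  Position 6 ('a'): continues run of 'a', length=3
  Position 7 ('c'): new char, reset run to 1
  Position 8 ('c'): continues run of 'c', length=2
  Position 9 ('a'): new char, reset run to 1
Longest run: 'a' with length 3

3


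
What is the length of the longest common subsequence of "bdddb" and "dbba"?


LCS of "bdddb" and "dbba"
DP table:
           d    b    b    a
      0    0    0    0    0
  b   0    0    1    1    1
  d   0    1    1    1    1
  d   0    1    1    1    1
  d   0    1    1    1    1
  b   0    1    2    2    2
LCS length = dp[5][4] = 2

2


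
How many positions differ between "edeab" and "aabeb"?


Comparing "edeab" and "aabeb" position by position:
  Position 0: 'e' vs 'a' => DIFFER
  Position 1: 'd' vs 'a' => DIFFER
  Position 2: 'e' vs 'b' => DIFFER
  Position 3: 'a' vs 'e' => DIFFER
  Position 4: 'b' vs 'b' => same
Positions that differ: 4

4


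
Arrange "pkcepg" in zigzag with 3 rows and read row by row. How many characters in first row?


Zigzag "pkcepg" into 3 rows:
Placing characters:
  'p' => row 0
  'k' => row 1
  'c' => row 2
  'e' => row 1
  'p' => row 0
  'g' => row 1
Rows:
  Row 0: "pp"
  Row 1: "keg"
  Row 2: "c"
First row length: 2

2


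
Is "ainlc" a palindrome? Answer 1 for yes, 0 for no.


Input: ainlc
Reversed: clnia
  Compare pos 0 ('a') with pos 4 ('c'): MISMATCH
  Compare pos 1 ('i') with pos 3 ('l'): MISMATCH
Result: not a palindrome

0


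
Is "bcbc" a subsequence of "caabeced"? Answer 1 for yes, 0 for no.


Check if "bcbc" is a subsequence of "caabeced"
Greedy scan:
  Position 0 ('c'): no match needed
  Position 1 ('a'): no match needed
  Position 2 ('a'): no match needed
  Position 3 ('b'): matches sub[0] = 'b'
  Position 4 ('e'): no match needed
  Position 5 ('c'): matches sub[1] = 'c'
  Position 6 ('e'): no match needed
  Position 7 ('d'): no match needed
Only matched 2/4 characters => not a subsequence

0


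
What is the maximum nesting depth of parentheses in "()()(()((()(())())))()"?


Input: "()()(()((()(())())))()"
Tracking depth:
  Position 0 '(': depth becomes 1
  Position 1 ')': depth becomes 0
  Position 2 '(': depth becomes 1
  Position 3 ')': depth becomes 0
  Position 4 '(': depth becomes 1
  Position 5 '(': depth becomes 2
  Position 6 ')': depth becomes 1
  Position 7 '(': depth becomes 2
  Position 8 '(': depth becomes 3
  Position 9 '(': depth becomes 4
  Position 10 ')': depth becomes 3
  Position 11 '(': depth becomes 4
  Position 12 '(': depth becomes 5
  Position 13 ')': depth becomes 4
  Position 14 ')': depth becomes 3
  Position 15 '(': depth becomes 4
  Position 16 ')': depth becomes 3
  Position 17 ')': depth becomes 2
  Position 18 ')': depth becomes 1
  Position 19 ')': depth becomes 0
  Position 20 '(': depth becomes 1
  Position 21 ')': depth becomes 0
Maximum depth reached: 5

5


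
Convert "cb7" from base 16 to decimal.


Input: "cb7" in base 16
Positional expansion:
  Digit 'c' (value 12) x 16^2 = 3072
  Digit 'b' (value 11) x 16^1 = 176
  Digit '7' (value 7) x 16^0 = 7
Sum = 3255

3255


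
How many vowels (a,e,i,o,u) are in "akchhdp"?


Input: akchhdp
Checking each character:
  'a' at position 0: vowel (running total: 1)
  'k' at position 1: consonant
  'c' at position 2: consonant
  'h' at position 3: consonant
  'h' at position 4: consonant
  'd' at position 5: consonant
  'p' at position 6: consonant
Total vowels: 1

1


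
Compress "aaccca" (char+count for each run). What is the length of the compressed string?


Input: aaccca
Runs:
  'a' x 2 => "a2"
  'c' x 3 => "c3"
  'a' x 1 => "a1"
Compressed: "a2c3a1"
Compressed length: 6

6


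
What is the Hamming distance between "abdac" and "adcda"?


Comparing "abdac" and "adcda" position by position:
  Position 0: 'a' vs 'a' => same
  Position 1: 'b' vs 'd' => differ
  Position 2: 'd' vs 'c' => differ
  Position 3: 'a' vs 'd' => differ
  Position 4: 'c' vs 'a' => differ
Total differences (Hamming distance): 4

4


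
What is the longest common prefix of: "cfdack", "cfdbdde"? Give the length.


Words: cfdack, cfdbdde
  Position 0: all 'c' => match
  Position 1: all 'f' => match
  Position 2: all 'd' => match
  Position 3: ('a', 'b') => mismatch, stop
LCP = "cfd" (length 3)

3


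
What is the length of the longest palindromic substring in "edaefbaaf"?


Input: "edaefbaaf"
Checking substrings for palindromes:
  [6:8] "aa" (len 2) => palindrome
Longest palindromic substring: "aa" with length 2

2


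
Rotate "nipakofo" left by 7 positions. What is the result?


Input: "nipakofo", rotate left by 7
First 7 characters: "nipakof"
Remaining characters: "o"
Concatenate remaining + first: "o" + "nipakof" = "onipakof"

onipakof


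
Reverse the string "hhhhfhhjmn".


Input: hhhhfhhjmn
Reading characters right to left:
  Position 9: 'n'
  Position 8: 'm'
  Position 7: 'j'
  Position 6: 'h'
  Position 5: 'h'
  Position 4: 'f'
  Position 3: 'h'
  Position 2: 'h'
  Position 1: 'h'
  Position 0: 'h'
Reversed: nmjhhfhhhh

nmjhhfhhhh


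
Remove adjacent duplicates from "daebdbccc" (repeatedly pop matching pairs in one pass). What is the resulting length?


Input: daebdbccc
Stack-based adjacent duplicate removal:
  Read 'd': push. Stack: d
  Read 'a': push. Stack: da
  Read 'e': push. Stack: dae
  Read 'b': push. Stack: daeb
  Read 'd': push. Stack: daebd
  Read 'b': push. Stack: daebdb
  Read 'c': push. Stack: daebdbc
  Read 'c': matches stack top 'c' => pop. Stack: daebdb
  Read 'c': push. Stack: daebdbc
Final stack: "daebdbc" (length 7)

7


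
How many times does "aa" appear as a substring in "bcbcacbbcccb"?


Searching for "aa" in "bcbcacbbcccb"
Scanning each position:
  Position 0: "bc" => no
  Position 1: "cb" => no
  Position 2: "bc" => no
  Position 3: "ca" => no
  Position 4: "ac" => no
  Position 5: "cb" => no
  Position 6: "bb" => no
  Position 7: "bc" => no
  Position 8: "cc" => no
  Position 9: "cc" => no
  Position 10: "cb" => no
Total occurrences: 0

0


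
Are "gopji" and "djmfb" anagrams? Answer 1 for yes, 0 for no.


Strings: "gopji", "djmfb"
Sorted first:  gijop
Sorted second: bdfjm
Differ at position 0: 'g' vs 'b' => not anagrams

0


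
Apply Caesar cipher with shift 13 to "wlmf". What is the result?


Caesar cipher: shift "wlmf" by 13
  'w' (pos 22) + 13 = pos 9 = 'j'
  'l' (pos 11) + 13 = pos 24 = 'y'
  'm' (pos 12) + 13 = pos 25 = 'z'
  'f' (pos 5) + 13 = pos 18 = 's'
Result: jyzs

jyzs


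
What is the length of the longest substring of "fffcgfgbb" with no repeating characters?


Input: "fffcgfgbb"
Sliding window (track last position of each char):
  Position 0 ('f'): window [0,0] length 1 -- new best
  Position 1 ('f'): repeat (last at 0), move window start to 1
  Position 1 ('f'): window [1,1] length 1
  Position 2 ('f'): repeat (last at 1), move window start to 2
  Position 2 ('f'): window [2,2] length 1
  Position 3 ('c'): window [2,3] length 2 -- new best
  Position 4 ('g'): window [2,4] length 3 -- new best
  Position 5 ('f'): repeat (last at 2), move window start to 3
  Position 5 ('f'): window [3,5] length 3
  Position 6 ('g'): repeat (last at 4), move window start to 5
  Position 6 ('g'): window [5,6] length 2
  Position 7 ('b'): window [5,7] length 3
  Position 8 ('b'): repeat (last at 7), move window start to 8
  Position 8 ('b'): window [8,8] length 1
Longest substring with no repeats: "fcg" with length 3

3


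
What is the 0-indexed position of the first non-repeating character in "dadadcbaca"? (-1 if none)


Input: dadadcbaca
Character frequencies:
  'a': 4
  'b': 1
  'c': 2
  'd': 3
Scanning left to right for freq == 1:
  Position 0 ('d'): freq=3, skip
  Position 1 ('a'): freq=4, skip
  Position 2 ('d'): freq=3, skip
  Position 3 ('a'): freq=4, skip
  Position 4 ('d'): freq=3, skip
  Position 5 ('c'): freq=2, skip
  Position 6 ('b'): unique! => answer = 6

6


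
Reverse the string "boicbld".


Input: boicbld
Reading characters right to left:
  Position 6: 'd'
  Position 5: 'l'
  Position 4: 'b'
  Position 3: 'c'
  Position 2: 'i'
  Position 1: 'o'
  Position 0: 'b'
Reversed: dlbciob

dlbciob


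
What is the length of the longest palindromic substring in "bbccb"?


Input: "bbccb"
Checking substrings for palindromes:
  [1:5] "bccb" (len 4) => palindrome
  [0:2] "bb" (len 2) => palindrome
  [2:4] "cc" (len 2) => palindrome
Longest palindromic substring: "bccb" with length 4

4


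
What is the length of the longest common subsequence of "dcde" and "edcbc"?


LCS of "dcde" and "edcbc"
DP table:
           e    d    c    b    c
      0    0    0    0    0    0
  d   0    0    1    1    1    1
  c   0    0    1    2    2    2
  d   0    0    1    2    2    2
  e   0    1    1    2    2    2
LCS length = dp[4][5] = 2

2


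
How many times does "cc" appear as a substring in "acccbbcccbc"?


Searching for "cc" in "acccbbcccbc"
Scanning each position:
  Position 0: "ac" => no
  Position 1: "cc" => MATCH
  Position 2: "cc" => MATCH
  Position 3: "cb" => no
  Position 4: "bb" => no
  Position 5: "bc" => no
  Position 6: "cc" => MATCH
  Position 7: "cc" => MATCH
  Position 8: "cb" => no
  Position 9: "bc" => no
Total occurrences: 4

4


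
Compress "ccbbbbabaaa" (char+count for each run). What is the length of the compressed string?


Input: ccbbbbabaaa
Runs:
  'c' x 2 => "c2"
  'b' x 4 => "b4"
  'a' x 1 => "a1"
  'b' x 1 => "b1"
  'a' x 3 => "a3"
Compressed: "c2b4a1b1a3"
Compressed length: 10

10


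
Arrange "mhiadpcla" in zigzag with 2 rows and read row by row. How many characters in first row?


Zigzag "mhiadpcla" into 2 rows:
Placing characters:
  'm' => row 0
  'h' => row 1
  'i' => row 0
  'a' => row 1
  'd' => row 0
  'p' => row 1
  'c' => row 0
  'l' => row 1
  'a' => row 0
Rows:
  Row 0: "midca"
  Row 1: "hapl"
First row length: 5

5


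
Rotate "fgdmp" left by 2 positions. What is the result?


Input: "fgdmp", rotate left by 2
First 2 characters: "fg"
Remaining characters: "dmp"
Concatenate remaining + first: "dmp" + "fg" = "dmpfg"

dmpfg


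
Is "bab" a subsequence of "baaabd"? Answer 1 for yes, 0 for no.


Check if "bab" is a subsequence of "baaabd"
Greedy scan:
  Position 0 ('b'): matches sub[0] = 'b'
  Position 1 ('a'): matches sub[1] = 'a'
  Position 2 ('a'): no match needed
  Position 3 ('a'): no match needed
  Position 4 ('b'): matches sub[2] = 'b'
  Position 5 ('d'): no match needed
All 3 characters matched => is a subsequence

1


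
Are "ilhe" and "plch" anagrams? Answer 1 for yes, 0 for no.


Strings: "ilhe", "plch"
Sorted first:  ehil
Sorted second: chlp
Differ at position 0: 'e' vs 'c' => not anagrams

0


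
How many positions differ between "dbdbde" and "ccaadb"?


Comparing "dbdbde" and "ccaadb" position by position:
  Position 0: 'd' vs 'c' => DIFFER
  Position 1: 'b' vs 'c' => DIFFER
  Position 2: 'd' vs 'a' => DIFFER
  Position 3: 'b' vs 'a' => DIFFER
  Position 4: 'd' vs 'd' => same
  Position 5: 'e' vs 'b' => DIFFER
Positions that differ: 5

5


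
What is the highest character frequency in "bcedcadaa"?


Input: bcedcadaa
Character counts:
  'a': 3
  'b': 1
  'c': 2
  'd': 2
  'e': 1
Maximum frequency: 3

3


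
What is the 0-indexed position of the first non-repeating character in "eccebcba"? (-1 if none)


Input: eccebcba
Character frequencies:
  'a': 1
  'b': 2
  'c': 3
  'e': 2
Scanning left to right for freq == 1:
  Position 0 ('e'): freq=2, skip
  Position 1 ('c'): freq=3, skip
  Position 2 ('c'): freq=3, skip
  Position 3 ('e'): freq=2, skip
  Position 4 ('b'): freq=2, skip
  Position 5 ('c'): freq=3, skip
  Position 6 ('b'): freq=2, skip
  Position 7 ('a'): unique! => answer = 7

7
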